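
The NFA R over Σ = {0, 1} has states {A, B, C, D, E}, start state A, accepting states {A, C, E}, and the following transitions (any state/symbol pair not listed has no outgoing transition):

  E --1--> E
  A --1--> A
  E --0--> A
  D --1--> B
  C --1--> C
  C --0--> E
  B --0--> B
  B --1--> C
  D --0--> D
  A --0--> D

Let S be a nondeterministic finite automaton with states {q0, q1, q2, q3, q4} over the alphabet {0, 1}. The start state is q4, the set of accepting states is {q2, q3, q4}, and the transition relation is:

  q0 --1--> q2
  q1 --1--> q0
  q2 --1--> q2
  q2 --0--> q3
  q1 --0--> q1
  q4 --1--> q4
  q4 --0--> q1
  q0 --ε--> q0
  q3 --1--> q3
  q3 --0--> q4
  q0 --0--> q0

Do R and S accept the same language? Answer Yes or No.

Yes

Exploring the product automaton R × S from the start pair (A, q4), following both machines on each input symbol, reaches 5 state pairs: (A, q4), (D, q1), (B, q0), (C, q2), (E, q3).
R accepts in {A, C, E} and S accepts in {q2, q3, q4}. In every reachable pair the two components are either both accepting — (A, q4), (C, q2), (E, q3) — or both non-accepting, so no string is accepted by exactly one of the machines: L(R) \ L(S) and L(S) \ L(R) are both empty.
Hence every string is accepted by R iff it is accepted by S, and the two languages coincide.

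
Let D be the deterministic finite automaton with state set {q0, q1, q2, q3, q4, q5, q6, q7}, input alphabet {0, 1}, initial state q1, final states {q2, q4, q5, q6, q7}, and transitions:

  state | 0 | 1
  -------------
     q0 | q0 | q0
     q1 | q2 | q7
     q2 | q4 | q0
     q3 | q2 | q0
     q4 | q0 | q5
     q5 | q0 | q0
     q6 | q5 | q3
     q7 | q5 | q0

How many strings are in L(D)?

The useful subgraph on states {q1, q2, q4, q5, q7} is acyclic, so L(D) is finite; the longest accepting path visits 4 useful states, giving maximum string length 3.
Counting accepting paths from q1 by length: 2 of length 1, 2 of length 2, 1 of length 3. Total 5.

5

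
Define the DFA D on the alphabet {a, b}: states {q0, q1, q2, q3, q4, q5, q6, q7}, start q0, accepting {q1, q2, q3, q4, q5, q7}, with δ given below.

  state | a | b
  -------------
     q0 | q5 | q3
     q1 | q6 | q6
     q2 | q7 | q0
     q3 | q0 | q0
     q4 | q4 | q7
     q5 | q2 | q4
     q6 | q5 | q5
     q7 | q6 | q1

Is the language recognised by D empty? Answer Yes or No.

The string a is accepted: the run q0 → q5 ends in the accepting state q5.
Since at least one string is accepted, L(D) is not empty.

No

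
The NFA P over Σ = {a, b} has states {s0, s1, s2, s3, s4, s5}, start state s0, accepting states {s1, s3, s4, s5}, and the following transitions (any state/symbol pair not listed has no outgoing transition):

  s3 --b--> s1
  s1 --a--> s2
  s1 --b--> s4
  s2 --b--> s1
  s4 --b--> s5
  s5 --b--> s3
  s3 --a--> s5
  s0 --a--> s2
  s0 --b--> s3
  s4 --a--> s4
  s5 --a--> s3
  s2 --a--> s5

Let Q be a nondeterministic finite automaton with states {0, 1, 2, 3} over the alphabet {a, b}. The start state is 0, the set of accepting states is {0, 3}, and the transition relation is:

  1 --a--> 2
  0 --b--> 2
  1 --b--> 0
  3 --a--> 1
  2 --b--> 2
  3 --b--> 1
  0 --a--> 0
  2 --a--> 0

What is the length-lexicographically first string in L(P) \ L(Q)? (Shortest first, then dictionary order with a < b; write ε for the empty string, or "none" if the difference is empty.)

The string b is accepted by P but not by Q.
No shorter string lies in the difference, and b is the lexicographically first length-1 string in L(P) \ L(Q).

b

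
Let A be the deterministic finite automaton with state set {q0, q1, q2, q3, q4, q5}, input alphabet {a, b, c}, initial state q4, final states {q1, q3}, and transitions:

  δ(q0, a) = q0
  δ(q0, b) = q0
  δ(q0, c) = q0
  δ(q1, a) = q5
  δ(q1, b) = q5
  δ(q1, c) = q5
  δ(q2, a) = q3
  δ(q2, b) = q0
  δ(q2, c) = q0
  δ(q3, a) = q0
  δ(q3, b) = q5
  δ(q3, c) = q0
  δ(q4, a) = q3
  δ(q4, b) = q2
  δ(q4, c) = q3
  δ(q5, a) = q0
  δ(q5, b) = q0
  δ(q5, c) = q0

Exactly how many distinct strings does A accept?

3

The useful subgraph on states {q2, q3, q4} is acyclic, so L(A) is finite; the longest accepting path visits 3 useful states, giving maximum string length 2.
Counting accepting paths from q4 by length: 2 of length 1, 1 of length 2. Total 3.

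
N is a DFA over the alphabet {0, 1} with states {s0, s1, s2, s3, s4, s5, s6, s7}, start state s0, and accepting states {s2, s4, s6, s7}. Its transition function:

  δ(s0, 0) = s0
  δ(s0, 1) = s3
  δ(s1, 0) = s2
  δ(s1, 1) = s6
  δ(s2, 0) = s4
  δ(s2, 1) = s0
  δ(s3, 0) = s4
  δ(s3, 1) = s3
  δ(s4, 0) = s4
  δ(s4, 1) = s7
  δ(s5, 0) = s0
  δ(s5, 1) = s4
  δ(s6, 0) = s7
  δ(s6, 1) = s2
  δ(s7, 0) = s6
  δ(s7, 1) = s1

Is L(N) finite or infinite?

State s0 is reachable from the start and can reach an accepting state, and it lies on the cycle s0 → s0.
Traversing that cycle any number of times yields accepted strings of unbounded length, so the language is infinite.

infinite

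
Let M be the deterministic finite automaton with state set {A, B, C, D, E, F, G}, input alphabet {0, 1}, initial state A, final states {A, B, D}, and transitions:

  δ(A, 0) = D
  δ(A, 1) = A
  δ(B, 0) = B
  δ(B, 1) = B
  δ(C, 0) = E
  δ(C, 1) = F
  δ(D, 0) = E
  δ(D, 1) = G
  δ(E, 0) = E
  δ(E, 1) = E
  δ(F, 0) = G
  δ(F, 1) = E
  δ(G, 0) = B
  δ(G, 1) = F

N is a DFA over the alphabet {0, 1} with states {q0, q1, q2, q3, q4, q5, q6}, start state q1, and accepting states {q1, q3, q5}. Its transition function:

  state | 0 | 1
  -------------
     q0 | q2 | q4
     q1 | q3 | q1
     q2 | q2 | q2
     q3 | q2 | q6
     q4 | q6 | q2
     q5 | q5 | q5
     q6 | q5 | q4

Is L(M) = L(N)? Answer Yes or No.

Yes

Exploring the product automaton M × N from the start pair (A, q1), following both machines on each input symbol, reaches 6 state pairs: (A, q1), (D, q3), (E, q2), (G, q6), (B, q5), (F, q4).
M accepts in {A, B, D} and N accepts in {q1, q3, q5}. In every reachable pair the two components are either both accepting — (A, q1), (D, q3), (B, q5) — or both non-accepting, so no string is accepted by exactly one of the machines: L(M) \ L(N) and L(N) \ L(M) are both empty.
Hence every string is accepted by M iff it is accepted by N, and the two languages coincide.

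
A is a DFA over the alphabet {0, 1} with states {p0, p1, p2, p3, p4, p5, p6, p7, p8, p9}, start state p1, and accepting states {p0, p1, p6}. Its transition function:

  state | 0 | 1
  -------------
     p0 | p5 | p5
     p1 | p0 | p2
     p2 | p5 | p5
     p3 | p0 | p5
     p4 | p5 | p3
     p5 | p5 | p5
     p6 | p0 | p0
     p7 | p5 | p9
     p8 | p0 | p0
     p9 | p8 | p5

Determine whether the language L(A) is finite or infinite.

The useful states (reachable from p1 and able to reach an accepting state) are {p0, p1}.
Restricted to these states the transition graph has no cycle, so every accepting path has bounded length and L is finite.

finite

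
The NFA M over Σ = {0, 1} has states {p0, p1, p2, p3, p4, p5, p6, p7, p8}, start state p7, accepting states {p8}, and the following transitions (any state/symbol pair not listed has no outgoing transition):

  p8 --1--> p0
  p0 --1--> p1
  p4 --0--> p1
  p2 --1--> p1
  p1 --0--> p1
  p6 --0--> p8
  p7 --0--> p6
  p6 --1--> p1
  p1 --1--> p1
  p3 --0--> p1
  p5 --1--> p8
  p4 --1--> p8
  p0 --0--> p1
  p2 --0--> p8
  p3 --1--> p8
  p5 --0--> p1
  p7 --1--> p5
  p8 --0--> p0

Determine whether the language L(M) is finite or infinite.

The useful states (reachable from p7 and able to reach an accepting state) are {p5, p6, p7, p8}.
Restricted to these states the transition graph has no cycle, so every accepting path has bounded length and L is finite.

finite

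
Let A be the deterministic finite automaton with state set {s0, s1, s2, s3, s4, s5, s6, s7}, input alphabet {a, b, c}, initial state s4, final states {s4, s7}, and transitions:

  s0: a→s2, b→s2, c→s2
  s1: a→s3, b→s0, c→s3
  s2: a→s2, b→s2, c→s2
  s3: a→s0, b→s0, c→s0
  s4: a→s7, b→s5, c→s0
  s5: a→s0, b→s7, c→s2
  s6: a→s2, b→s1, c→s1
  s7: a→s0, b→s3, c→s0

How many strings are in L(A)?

The useful subgraph on states {s4, s5, s7} is acyclic, so L(A) is finite; the longest accepting path visits 3 useful states, giving maximum string length 2.
Counting accepting paths from s4 by length: 1 of length 0, 1 of length 1, 1 of length 2. Total 3.

3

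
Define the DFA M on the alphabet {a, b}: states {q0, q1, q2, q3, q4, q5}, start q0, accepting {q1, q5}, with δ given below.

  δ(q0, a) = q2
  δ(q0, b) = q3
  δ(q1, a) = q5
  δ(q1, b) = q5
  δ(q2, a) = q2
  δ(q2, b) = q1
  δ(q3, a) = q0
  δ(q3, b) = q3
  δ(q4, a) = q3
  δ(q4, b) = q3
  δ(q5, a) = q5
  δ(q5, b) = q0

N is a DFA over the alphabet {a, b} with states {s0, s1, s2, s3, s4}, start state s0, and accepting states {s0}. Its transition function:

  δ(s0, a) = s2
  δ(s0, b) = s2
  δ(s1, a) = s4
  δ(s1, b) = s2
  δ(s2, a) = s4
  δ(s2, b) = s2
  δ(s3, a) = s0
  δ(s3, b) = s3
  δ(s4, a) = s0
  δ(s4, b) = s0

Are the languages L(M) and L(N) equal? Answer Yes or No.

No

The string ab is accepted by M but rejected by N.
So L(M) ≠ L(N).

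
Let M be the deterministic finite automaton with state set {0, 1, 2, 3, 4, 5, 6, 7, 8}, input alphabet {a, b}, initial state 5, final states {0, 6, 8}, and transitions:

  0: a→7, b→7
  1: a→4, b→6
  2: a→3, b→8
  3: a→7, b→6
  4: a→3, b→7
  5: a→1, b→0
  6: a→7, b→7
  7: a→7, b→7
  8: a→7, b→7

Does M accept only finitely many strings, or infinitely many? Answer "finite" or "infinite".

The useful states (reachable from 5 and able to reach an accepting state) are {0, 1, 3, 4, 5, 6}.
Restricted to these states the transition graph has no cycle, so every accepting path has bounded length and L is finite.

finite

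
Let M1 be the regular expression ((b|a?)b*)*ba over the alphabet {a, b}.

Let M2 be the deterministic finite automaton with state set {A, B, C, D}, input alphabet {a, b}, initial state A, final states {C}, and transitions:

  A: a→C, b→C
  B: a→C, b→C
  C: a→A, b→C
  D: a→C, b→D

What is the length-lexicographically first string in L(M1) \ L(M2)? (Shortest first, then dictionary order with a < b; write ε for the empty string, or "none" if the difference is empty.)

The string ba is accepted by M1 but not by M2.
No shorter string lies in the difference, and ba is the lexicographically first length-2 string in L(M1) \ L(M2).

ba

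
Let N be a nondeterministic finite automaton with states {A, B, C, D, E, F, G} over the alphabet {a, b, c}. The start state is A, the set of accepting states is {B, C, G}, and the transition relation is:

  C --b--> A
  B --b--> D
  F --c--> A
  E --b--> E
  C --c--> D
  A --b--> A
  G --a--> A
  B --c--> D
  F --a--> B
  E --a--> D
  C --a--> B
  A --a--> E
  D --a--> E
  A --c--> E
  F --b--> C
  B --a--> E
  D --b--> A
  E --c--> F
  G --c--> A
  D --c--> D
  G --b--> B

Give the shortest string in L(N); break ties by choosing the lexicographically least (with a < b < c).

aca

A breadth-first search from A reaches an accepting state first via the path A → E → F → B on input aca.
No string of length < 3 is accepted (BFS exhausts all shorter strings without reaching an accepting state), and aca is the lexicographically least accepting string of length 3.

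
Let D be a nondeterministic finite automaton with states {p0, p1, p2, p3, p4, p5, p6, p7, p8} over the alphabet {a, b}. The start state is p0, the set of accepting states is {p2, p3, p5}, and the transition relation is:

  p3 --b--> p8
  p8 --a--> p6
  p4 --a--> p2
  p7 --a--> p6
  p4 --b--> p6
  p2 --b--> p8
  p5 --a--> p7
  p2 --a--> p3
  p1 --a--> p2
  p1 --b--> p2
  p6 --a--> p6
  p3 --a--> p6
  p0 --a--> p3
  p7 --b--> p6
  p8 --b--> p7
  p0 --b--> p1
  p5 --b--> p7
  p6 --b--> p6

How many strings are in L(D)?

5

The useful subgraph on states {p0, p1, p2, p3} is acyclic, so L(D) is finite; the longest accepting path visits 4 useful states, giving maximum string length 3.
Counting accepting paths from p0 by length: 1 of length 1, 2 of length 2, 2 of length 3. Total 5.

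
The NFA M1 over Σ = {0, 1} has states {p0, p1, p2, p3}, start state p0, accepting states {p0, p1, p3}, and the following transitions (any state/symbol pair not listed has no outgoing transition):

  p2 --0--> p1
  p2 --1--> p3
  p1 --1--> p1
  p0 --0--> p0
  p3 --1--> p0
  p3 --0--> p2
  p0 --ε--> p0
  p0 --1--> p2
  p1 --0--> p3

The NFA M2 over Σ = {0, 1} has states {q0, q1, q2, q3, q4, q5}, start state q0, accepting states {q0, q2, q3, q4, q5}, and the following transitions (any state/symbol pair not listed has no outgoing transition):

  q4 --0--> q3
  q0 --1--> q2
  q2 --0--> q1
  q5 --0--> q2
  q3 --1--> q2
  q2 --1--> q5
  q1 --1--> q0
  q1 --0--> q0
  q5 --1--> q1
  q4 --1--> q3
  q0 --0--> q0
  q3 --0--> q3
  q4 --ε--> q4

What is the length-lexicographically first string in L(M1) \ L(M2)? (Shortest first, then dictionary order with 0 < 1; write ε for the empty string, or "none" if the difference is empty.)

The string 10 is accepted by M1 but not by M2.
No shorter string lies in the difference, and 10 is the lexicographically first length-2 string in L(M1) \ L(M2).

10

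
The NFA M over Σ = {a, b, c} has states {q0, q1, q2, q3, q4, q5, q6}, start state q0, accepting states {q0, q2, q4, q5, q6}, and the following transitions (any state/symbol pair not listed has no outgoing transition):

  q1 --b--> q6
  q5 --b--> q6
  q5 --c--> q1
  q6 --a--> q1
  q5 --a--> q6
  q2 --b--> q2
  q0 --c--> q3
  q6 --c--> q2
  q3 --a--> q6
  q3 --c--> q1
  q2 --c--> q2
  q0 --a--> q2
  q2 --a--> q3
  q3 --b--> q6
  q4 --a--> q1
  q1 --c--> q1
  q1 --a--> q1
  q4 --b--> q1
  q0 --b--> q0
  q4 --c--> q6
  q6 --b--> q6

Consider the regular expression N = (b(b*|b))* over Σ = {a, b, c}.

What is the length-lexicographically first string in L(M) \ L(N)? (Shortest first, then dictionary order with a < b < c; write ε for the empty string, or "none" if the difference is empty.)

a

The string a is accepted by M but not by N.
No shorter string lies in the difference, and a is the lexicographically first length-1 string in L(M) \ L(N).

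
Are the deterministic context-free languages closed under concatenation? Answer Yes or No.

Take L₁ = {ε, c} (finite, hence regular and DCFL) and L₂ = {c aⁿbⁿ : n≥0} ∪ {cc aⁿb²ⁿ : n≥0} (a DCFL: the number of leading c's tells the DPDA whether to pop one stack symbol per b or per two b's). Then L₁L₂ ∩ cca⁺b* = {cc aⁿbⁿ : n≥1} ∪ {cc aⁿb²ⁿ : n≥1}. If L₁L₂ were a DCFL, so would be this intersection with a regular set, and a DPDA for it started from its configuration after reading cc would accept {aⁿbⁿ : n≥1} ∪ {aⁿb²ⁿ : n≥1}, which no deterministic PDA accepts (a DPDA for it would have a single run on aⁿb²ⁿ, accepting after the prefix aⁿbⁿ and accepting again after n more b's; an ordinary PDA that simulates it on a's and b's and, at any moment when it is accepting, may switch to reading only a fresh letter d while feeding each d to the simulation as a b, would accept aⁱbʲdᵏ (k≥1) exactly when both aⁱbʲ and aⁱbʲ⁺ᵏ are in the language, i.e. its language intersected with the regular set a*b*d⁺ would be exactly {aⁿbⁿdⁿ : n≥1} — impossible, since context-free languages are closed under intersection with regular sets and {aⁿbⁿdⁿ} is not context-free). Hence L₁L₂ is not a DCFL.

No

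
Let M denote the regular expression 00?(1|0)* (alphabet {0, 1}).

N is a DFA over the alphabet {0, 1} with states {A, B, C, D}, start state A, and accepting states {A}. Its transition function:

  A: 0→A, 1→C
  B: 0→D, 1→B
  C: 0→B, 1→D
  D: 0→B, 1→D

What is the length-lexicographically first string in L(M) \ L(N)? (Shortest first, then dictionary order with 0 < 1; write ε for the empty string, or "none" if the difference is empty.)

The string 01 is accepted by M but not by N.
No shorter string lies in the difference, and 01 is the lexicographically first length-2 string in L(M) \ L(N).

01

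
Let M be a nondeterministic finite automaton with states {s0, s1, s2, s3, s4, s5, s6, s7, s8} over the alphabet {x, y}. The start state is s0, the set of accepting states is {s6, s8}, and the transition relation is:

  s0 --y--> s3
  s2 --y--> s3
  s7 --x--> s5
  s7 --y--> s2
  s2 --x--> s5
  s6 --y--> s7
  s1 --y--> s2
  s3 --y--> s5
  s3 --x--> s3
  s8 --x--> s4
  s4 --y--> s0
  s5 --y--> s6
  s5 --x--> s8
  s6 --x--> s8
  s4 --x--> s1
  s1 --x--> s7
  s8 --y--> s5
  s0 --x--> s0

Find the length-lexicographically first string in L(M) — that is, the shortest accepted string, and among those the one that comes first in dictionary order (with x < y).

yyx

A breadth-first search from s0 reaches an accepting state first via the path s0 → s3 → s5 → s8 on input yyx.
No string of length < 3 is accepted (BFS exhausts all shorter strings without reaching an accepting state), and yyx is the lexicographically least accepting string of length 3.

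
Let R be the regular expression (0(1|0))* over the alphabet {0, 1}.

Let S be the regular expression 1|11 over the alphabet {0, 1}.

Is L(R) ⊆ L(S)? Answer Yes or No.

No

The empty string ε is in L(R) but not in L(S).
So L(R) ⊄ L(S).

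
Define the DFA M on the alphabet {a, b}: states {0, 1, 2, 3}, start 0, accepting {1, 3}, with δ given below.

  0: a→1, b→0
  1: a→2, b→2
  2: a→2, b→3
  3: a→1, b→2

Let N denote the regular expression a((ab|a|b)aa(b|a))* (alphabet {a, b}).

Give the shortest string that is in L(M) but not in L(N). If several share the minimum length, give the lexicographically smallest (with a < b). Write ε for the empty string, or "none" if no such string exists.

The string ba is accepted by M but not by N.
No shorter string lies in the difference, and ba is the lexicographically first length-2 string in L(M) \ L(N).

ba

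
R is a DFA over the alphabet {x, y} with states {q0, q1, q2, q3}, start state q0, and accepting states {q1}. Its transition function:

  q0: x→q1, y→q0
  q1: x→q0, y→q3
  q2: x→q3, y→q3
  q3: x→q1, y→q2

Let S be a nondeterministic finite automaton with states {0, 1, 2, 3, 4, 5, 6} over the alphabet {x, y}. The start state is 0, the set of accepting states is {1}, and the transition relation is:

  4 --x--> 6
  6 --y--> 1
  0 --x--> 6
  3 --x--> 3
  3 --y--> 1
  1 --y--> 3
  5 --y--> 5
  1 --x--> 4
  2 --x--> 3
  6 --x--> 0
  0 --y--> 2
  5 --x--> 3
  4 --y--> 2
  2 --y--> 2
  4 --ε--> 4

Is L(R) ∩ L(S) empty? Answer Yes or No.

Exploring the product automaton R × S from the start pair (q0, 0), following both machines on each input symbol, reaches 16 state pairs: (q0, 0), (q1, 6), (q0, 2), (q3, 1), (q1, 3), (q1, 4), (q2, 3), (q0, 3), (q0, 6), (q3, 2), (q3, 3), (q0, 1), (q1, 0), (q2, 2), (q2, 1), (q3, 4).
R accepts in {q1} and S accepts in {1}; no reachable pair has both components accepting, so no string drives both machines to acceptance simultaneously and L(R) ∩ L(S) = ∅.
So no string is accepted by both, and the intersection is empty.

Yes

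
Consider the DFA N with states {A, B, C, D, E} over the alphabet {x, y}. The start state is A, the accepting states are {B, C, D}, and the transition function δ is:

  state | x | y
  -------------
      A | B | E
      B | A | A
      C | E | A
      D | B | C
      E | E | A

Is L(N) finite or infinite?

infinite

State A is reachable from the start and can reach an accepting state, and it lies on the cycle A → B → A.
Traversing that cycle any number of times yields accepted strings of unbounded length, so the language is infinite.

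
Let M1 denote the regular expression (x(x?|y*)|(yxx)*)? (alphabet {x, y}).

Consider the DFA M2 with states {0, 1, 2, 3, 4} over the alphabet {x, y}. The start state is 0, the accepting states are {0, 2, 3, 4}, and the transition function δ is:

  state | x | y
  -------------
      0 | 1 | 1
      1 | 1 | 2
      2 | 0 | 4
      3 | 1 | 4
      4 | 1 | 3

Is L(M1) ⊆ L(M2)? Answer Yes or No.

No

The string x is in L(M1) but not in L(M2).
So L(M1) ⊄ L(M2).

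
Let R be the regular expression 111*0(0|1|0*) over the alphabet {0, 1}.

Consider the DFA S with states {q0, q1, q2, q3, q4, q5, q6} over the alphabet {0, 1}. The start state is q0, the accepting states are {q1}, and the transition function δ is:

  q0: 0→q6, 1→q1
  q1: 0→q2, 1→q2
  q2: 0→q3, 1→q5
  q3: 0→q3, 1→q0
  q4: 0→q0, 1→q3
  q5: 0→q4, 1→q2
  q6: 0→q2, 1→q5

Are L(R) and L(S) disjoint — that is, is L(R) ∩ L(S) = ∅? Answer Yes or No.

Yes

Converting the expression R to a DFA (subset construction, then merging equivalent states) gives the minimal DFA with states {r0, r1, r2, r3, r4, r5, r6}, start state r0, accepting states {r4, r5, r6} and transitions r0: 0→r1, 1→r2; r1: 0→r1, 1→r1; r2: 0→r1, 1→r3; r3: 0→r4, 1→r3; r4: 0→r5, 1→r6; r5: 0→r5, 1→r1; r6: 0→r1, 1→r1.
Exploring the product automaton R × S from the start pair (r0, q0), following both machines on each input symbol, reaches 19 state pairs: (r0, q0), (r1, q6), (r2, q1), (r1, q2), (r1, q5), (r3, q2), (r1, q3), (r1, q4), (r4, q3), (r3, q5), (r1, q0), (r5, q3), (r6, q0), (r4, q4), (r1, q1), (r5, q0), (r6, q3), (r5, q6), (r5, q2).
R accepts in {r4, r5, r6} and S accepts in {q1}; no reachable pair has both components accepting, so no string drives both machines to acceptance simultaneously and L(R) ∩ L(S) = ∅.
So no string is accepted by both, and the intersection is empty.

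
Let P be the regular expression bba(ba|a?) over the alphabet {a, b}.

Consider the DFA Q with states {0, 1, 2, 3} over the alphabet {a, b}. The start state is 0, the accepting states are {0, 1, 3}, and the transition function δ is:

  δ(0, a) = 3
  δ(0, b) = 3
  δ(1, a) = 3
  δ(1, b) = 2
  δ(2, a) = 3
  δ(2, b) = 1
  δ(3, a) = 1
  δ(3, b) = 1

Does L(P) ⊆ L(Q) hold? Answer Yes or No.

Converting the expression P to a DFA (subset construction, then merging equivalent states) gives the minimal DFA with states {p0, p1, p2, p3, p4, p5, p6}, start state p0, accepting states {p4, p5} and transitions p0: a→p1, b→p2; p1: a→p1, b→p1; p2: a→p1, b→p3; p3: a→p4, b→p1; p4: a→p5, b→p6; p5: a→p1, b→p1; p6: a→p5, b→p1.
Exploring the product automaton P × Q from the start pair (p0, 0), following both machines on each input symbol, reaches 10 state pairs: (p0, 0), (p1, 3), (p2, 3), (p1, 1), (p3, 1), (p1, 2), (p4, 3), (p5, 1), (p6, 1), (p5, 3).
P accepts in {p4, p5} and Q accepts in {0, 1, 3}. The reachable pairs whose P-component is accepting are (p4, 3), (p5, 1), (p5, 3); in each of them the Q-component is accepting too, so the product for L(P) \ L(Q) (P-component accepting, Q-component rejecting) has no reachable accepting pair and the difference is empty.
Hence every string in L(P) is also in L(Q).

Yes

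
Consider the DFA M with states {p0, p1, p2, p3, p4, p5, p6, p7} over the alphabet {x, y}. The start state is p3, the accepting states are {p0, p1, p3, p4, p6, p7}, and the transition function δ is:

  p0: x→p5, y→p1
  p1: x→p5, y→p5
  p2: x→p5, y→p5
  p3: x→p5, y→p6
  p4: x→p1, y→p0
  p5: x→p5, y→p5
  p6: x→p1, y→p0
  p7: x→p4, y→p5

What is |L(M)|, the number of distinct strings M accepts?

The useful subgraph on states {p0, p1, p3, p6} is acyclic, so L(M) is finite; the longest accepting path visits 4 useful states, giving maximum string length 3.
Counting accepting paths from p3 by length: 1 of length 0, 1 of length 1, 2 of length 2, 1 of length 3. Total 5.

5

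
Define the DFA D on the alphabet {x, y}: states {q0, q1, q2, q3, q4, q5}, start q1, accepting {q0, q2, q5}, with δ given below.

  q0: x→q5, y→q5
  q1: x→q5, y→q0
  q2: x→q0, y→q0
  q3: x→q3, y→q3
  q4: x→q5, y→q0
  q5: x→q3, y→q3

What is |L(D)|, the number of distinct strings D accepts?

The useful subgraph on states {q0, q1, q5} is acyclic, so L(D) is finite; the longest accepting path visits 3 useful states, giving maximum string length 2.
Counting accepting paths from q1 by length: 2 of length 1, 2 of length 2. Total 4.

4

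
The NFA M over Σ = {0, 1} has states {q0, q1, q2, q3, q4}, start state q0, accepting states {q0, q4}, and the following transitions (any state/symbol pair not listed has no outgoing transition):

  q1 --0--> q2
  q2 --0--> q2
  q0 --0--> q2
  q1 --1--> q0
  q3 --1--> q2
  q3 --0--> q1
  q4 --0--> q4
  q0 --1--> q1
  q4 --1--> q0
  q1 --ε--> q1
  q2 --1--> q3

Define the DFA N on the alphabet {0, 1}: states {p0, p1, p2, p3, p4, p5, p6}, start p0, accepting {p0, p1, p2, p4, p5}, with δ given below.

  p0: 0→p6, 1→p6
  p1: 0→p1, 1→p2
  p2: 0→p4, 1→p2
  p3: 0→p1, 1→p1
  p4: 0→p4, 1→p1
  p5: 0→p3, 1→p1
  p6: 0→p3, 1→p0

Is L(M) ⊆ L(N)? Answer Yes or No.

Yes

Exploring the product automaton M × N from the start pair (q0, p0), following both machines on each input symbol, reaches 15 state pairs: (q0, p0), (q2, p6), (q1, p6), (q2, p3), (q3, p0), (q2, p1), (q3, p1), (q3, p2), (q1, p1), (q2, p2), (q1, p4), (q0, p2), (q2, p4), (q0, p1), (q1, p2).
M accepts in {q0, q4} and N accepts in {p0, p1, p2, p4, p5}. The reachable pairs whose M-component is accepting are (q0, p0), (q0, p2), (q0, p1); in each of them the N-component is accepting too, so the product for L(M) \ L(N) (M-component accepting, N-component rejecting) has no reachable accepting pair and the difference is empty.
Hence every string in L(M) is also in L(N).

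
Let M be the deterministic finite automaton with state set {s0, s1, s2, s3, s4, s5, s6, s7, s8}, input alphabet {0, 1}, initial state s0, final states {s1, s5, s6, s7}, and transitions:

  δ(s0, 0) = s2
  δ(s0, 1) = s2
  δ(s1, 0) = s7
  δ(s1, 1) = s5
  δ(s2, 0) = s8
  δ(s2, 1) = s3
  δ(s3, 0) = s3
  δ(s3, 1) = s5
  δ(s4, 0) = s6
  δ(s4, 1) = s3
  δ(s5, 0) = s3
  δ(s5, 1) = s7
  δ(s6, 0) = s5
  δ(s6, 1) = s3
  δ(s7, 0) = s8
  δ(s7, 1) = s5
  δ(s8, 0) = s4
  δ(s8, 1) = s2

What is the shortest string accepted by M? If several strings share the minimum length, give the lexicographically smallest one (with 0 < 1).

011

A breadth-first search from s0 reaches an accepting state first via the path s0 → s2 → s3 → s5 on input 011.
No string of length < 3 is accepted (BFS exhausts all shorter strings without reaching an accepting state), and 011 is the lexicographically least accepting string of length 3.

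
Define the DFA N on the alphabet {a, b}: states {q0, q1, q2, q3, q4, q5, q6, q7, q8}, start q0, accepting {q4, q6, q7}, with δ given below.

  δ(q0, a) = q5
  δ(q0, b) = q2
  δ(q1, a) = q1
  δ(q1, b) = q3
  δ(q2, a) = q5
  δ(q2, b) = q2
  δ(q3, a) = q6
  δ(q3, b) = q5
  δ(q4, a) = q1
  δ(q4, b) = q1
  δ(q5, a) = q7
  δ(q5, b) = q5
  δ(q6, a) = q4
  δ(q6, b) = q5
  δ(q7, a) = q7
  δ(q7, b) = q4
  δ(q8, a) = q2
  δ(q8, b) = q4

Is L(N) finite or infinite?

State q2 is reachable from the start and can reach an accepting state, and it lies on the cycle q2 → q2.
Traversing that cycle any number of times yields accepted strings of unbounded length, so the language is infinite.

infinite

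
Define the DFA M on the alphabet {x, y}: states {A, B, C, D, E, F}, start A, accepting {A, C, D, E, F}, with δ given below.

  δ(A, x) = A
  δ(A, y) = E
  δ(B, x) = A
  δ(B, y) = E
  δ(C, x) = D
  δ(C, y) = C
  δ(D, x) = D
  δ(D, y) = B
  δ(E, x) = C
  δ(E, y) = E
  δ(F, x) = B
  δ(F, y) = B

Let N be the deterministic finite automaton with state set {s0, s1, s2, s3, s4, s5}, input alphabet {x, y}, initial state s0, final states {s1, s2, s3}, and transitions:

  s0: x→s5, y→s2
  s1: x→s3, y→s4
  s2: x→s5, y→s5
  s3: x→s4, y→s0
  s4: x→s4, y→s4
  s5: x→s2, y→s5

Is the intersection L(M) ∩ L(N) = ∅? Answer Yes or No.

No

The string y is accepted by both M and N.
Hence L(M) ∩ L(N) ≠ ∅.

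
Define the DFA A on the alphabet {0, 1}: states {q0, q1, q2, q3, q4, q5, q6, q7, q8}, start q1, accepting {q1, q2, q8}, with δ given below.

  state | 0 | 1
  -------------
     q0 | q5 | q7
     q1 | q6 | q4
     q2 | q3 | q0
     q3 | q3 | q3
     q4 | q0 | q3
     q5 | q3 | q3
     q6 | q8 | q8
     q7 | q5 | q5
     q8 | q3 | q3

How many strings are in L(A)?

The useful subgraph on states {q1, q6, q8} is acyclic, so L(A) is finite; the longest accepting path visits 3 useful states, giving maximum string length 2.
Counting accepting paths from q1 by length: 1 of length 0, 2 of length 2. Total 3.

3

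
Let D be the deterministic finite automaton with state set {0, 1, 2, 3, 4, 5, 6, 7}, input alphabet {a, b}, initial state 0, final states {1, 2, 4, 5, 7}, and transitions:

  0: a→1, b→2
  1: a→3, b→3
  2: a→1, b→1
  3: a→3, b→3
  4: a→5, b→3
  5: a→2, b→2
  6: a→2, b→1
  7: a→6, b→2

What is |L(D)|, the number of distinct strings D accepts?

4

The useful subgraph on states {0, 1, 2} is acyclic, so L(D) is finite; the longest accepting path visits 3 useful states, giving maximum string length 2.
Counting accepting paths from 0 by length: 2 of length 1, 2 of length 2. Total 4.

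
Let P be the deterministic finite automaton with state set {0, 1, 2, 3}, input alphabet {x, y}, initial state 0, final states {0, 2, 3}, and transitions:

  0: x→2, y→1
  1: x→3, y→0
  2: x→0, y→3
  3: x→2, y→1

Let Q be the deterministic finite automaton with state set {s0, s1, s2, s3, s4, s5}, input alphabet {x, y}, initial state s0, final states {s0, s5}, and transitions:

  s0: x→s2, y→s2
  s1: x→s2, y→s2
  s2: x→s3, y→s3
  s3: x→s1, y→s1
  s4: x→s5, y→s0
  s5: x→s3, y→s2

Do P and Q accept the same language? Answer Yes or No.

No

The string x is accepted by P but rejected by Q.
So L(P) ≠ L(Q).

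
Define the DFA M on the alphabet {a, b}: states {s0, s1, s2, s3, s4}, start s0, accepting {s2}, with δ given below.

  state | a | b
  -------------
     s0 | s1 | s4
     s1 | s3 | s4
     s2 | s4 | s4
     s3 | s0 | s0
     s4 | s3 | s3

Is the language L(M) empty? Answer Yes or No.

Yes

The states reachable from the start state are {s0, s1, s3, s4}.
None of the accepting states {s2} is reachable, so no string is accepted and L(M) = ∅.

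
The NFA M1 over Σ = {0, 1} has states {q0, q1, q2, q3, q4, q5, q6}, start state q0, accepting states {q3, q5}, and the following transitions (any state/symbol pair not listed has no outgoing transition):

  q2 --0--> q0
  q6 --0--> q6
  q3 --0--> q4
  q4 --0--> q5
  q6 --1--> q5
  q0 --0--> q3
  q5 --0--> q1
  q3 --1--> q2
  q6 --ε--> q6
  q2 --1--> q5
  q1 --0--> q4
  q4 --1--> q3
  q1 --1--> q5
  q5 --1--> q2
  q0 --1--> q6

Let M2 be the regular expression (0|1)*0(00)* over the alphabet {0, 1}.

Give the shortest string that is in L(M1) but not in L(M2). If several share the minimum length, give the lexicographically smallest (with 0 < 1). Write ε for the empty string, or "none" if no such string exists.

The string 11 is accepted by M1 but not by M2.
No shorter string lies in the difference, and 11 is the lexicographically first length-2 string in L(M1) \ L(M2).

11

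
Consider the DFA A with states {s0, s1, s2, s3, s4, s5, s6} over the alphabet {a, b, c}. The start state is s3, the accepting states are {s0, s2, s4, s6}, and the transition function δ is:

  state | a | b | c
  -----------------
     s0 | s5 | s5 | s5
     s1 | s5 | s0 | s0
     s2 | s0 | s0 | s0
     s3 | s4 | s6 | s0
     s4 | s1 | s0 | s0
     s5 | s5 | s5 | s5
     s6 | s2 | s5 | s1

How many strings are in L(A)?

The useful subgraph on states {s0, s1, s2, s3, s4, s6} is acyclic, so L(A) is finite; the longest accepting path visits 4 useful states, giving maximum string length 3.
Counting accepting paths from s3 by length: 3 of length 1, 3 of length 2, 7 of length 3. Total 13.

13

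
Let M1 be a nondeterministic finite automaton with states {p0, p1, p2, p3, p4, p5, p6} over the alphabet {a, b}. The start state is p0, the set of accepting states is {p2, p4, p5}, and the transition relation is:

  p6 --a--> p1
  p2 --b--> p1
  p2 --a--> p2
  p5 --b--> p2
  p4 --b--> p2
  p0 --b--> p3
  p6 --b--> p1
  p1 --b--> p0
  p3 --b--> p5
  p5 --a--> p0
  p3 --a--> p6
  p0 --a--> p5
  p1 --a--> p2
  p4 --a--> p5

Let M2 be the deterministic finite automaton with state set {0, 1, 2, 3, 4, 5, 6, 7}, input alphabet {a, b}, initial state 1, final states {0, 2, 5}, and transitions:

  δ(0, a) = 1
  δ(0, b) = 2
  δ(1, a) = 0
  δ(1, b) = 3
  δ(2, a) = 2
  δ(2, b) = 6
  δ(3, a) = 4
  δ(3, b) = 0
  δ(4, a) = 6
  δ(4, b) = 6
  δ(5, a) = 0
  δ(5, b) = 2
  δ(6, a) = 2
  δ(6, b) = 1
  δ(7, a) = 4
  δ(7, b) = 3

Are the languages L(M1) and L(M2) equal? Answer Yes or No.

Yes

Exploring the product automaton M1 × M2 from the start pair (p0, 1), following both machines on each input symbol, reaches 6 state pairs: (p0, 1), (p5, 0), (p3, 3), (p2, 2), (p6, 4), (p1, 6).
M1 accepts in {p2, p4, p5} and M2 accepts in {0, 2, 5}. In every reachable pair the two components are either both accepting — (p5, 0), (p2, 2) — or both non-accepting, so no string is accepted by exactly one of the machines: L(M1) \ L(M2) and L(M2) \ L(M1) are both empty.
Hence every string is accepted by M1 iff it is accepted by M2, and the two languages coincide.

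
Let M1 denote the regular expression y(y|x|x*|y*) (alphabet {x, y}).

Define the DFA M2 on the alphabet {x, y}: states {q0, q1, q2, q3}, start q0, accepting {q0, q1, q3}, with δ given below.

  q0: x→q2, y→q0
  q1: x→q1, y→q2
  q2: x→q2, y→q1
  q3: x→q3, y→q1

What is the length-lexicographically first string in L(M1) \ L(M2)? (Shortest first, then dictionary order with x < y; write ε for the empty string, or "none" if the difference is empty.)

yx

The string yx is accepted by M1 but not by M2.
No shorter string lies in the difference, and yx is the lexicographically first length-2 string in L(M1) \ L(M2).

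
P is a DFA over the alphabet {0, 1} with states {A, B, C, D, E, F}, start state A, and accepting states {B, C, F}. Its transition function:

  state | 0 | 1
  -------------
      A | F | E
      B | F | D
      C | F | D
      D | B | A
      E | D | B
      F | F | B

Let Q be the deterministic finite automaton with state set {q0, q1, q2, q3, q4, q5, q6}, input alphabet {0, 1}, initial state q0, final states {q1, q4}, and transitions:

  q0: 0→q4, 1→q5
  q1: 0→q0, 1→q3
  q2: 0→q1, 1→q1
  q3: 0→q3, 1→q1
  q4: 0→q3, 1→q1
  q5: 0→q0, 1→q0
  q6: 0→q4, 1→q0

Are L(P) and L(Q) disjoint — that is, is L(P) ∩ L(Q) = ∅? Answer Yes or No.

No

The string 0 is accepted by both P and Q.
Hence L(P) ∩ L(Q) ≠ ∅.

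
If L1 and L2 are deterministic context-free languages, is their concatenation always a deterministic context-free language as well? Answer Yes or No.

No

Take L₁ = {ε, c} (finite, hence regular and DCFL) and L₂ = {c aⁿbⁿ : n≥0} ∪ {cc aⁿb²ⁿ : n≥0} (a DCFL: the number of leading c's tells the DPDA whether to pop one stack symbol per b or per two b's). Then L₁L₂ ∩ cca⁺b* = {cc aⁿbⁿ : n≥1} ∪ {cc aⁿb²ⁿ : n≥1}. If L₁L₂ were a DCFL, so would be this intersection with a regular set, and a DPDA for it started from its configuration after reading cc would accept {aⁿbⁿ : n≥1} ∪ {aⁿb²ⁿ : n≥1}, which no deterministic PDA accepts (a DPDA for it would have a single run on aⁿb²ⁿ, accepting after the prefix aⁿbⁿ and accepting again after n more b's; an ordinary PDA that simulates it on a's and b's and, at any moment when it is accepting, may switch to reading only a fresh letter d while feeding each d to the simulation as a b, would accept aⁱbʲdᵏ (k≥1) exactly when both aⁱbʲ and aⁱbʲ⁺ᵏ are in the language, i.e. its language intersected with the regular set a*b*d⁺ would be exactly {aⁿbⁿdⁿ : n≥1} — impossible, since context-free languages are closed under intersection with regular sets and {aⁿbⁿdⁿ} is not context-free). Hence L₁L₂ is not a DCFL.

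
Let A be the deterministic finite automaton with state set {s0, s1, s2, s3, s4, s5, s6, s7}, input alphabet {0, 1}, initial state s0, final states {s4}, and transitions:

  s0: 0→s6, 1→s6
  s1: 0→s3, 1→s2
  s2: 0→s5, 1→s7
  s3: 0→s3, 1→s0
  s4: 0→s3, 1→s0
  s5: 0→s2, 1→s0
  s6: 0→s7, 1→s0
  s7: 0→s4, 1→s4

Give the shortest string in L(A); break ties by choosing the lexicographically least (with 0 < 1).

000

A breadth-first search from s0 reaches an accepting state first via the path s0 → s6 → s7 → s4 on input 000.
No string of length < 3 is accepted (BFS exhausts all shorter strings without reaching an accepting state), and 000 is the lexicographically least accepting string of length 3.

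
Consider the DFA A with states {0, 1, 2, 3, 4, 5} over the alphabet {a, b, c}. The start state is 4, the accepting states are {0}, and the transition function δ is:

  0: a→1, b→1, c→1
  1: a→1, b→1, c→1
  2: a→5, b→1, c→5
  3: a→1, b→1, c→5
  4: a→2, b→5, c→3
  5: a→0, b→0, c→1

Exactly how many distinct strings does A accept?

The useful subgraph on states {0, 2, 3, 4, 5} is acyclic, so L(A) is finite; the longest accepting path visits 4 useful states, giving maximum string length 3.
Counting accepting paths from 4 by length: 2 of length 2, 6 of length 3. Total 8.

8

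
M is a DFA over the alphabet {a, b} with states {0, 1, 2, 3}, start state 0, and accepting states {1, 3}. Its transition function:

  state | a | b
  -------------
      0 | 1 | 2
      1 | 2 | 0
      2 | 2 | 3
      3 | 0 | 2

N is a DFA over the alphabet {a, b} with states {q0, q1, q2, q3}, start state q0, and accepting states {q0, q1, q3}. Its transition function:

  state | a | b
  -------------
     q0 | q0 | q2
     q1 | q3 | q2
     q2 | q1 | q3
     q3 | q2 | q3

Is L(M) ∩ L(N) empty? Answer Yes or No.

The string a is accepted by both M and N.
Hence L(M) ∩ L(N) ≠ ∅.

No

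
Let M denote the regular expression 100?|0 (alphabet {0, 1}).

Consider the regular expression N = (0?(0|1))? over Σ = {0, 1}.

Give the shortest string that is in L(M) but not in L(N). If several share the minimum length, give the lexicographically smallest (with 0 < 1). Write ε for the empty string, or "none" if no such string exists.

The string 10 is accepted by M but not by N.
No shorter string lies in the difference, and 10 is the lexicographically first length-2 string in L(M) \ L(N).

10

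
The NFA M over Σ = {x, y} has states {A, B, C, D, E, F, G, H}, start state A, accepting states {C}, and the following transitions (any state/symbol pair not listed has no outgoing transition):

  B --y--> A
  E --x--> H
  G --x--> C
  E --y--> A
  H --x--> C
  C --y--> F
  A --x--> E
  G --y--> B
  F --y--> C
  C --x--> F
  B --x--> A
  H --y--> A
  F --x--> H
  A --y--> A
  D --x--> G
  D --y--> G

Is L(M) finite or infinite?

State A is reachable from the start and can reach an accepting state, and it lies on the cycle A → A.
Traversing that cycle any number of times yields accepted strings of unbounded length, so the language is infinite.

infinite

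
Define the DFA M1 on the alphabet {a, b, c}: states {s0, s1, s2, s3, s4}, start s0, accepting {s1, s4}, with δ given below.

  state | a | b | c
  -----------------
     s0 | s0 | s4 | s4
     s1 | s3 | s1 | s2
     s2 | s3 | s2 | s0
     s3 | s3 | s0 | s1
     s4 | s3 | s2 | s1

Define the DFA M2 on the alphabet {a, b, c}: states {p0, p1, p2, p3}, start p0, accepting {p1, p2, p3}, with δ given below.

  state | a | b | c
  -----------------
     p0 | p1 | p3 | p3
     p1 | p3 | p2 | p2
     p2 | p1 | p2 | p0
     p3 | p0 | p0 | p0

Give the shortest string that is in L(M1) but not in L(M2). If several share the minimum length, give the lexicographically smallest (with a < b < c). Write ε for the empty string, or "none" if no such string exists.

The string bc is accepted by M1 but not by M2.
No shorter string lies in the difference, and bc is the lexicographically first length-2 string in L(M1) \ L(M2).

bc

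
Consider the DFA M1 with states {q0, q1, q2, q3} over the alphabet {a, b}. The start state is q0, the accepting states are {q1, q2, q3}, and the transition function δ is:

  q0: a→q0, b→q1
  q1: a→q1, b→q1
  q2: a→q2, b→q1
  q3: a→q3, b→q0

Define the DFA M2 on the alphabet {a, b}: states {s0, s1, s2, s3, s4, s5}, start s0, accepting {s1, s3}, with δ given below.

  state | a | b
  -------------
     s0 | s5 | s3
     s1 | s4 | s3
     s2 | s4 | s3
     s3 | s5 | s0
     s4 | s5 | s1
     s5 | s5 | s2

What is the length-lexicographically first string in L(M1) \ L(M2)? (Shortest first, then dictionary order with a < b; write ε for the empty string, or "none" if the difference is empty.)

The string ab is accepted by M1 but not by M2.
No shorter string lies in the difference, and ab is the lexicographically first length-2 string in L(M1) \ L(M2).

ab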